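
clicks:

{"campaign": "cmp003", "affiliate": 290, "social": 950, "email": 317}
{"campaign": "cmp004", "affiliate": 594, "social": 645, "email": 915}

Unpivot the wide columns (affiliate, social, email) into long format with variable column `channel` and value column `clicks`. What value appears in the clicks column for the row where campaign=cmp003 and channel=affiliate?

290

Unpivoting turns each (campaign, wide-column) pair into one long row.
The wide cell at row cmp003, column affiliate holds 290, so the long row (cmp003, affiliate) has clicks=290.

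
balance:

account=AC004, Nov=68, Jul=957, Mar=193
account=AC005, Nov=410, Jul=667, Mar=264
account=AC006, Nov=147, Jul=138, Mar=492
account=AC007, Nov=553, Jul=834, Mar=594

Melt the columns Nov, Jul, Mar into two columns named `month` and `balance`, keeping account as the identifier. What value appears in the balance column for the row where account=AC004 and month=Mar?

193

Unpivoting turns each (account, wide-column) pair into one long row.
The wide cell at row AC004, column Mar holds 193, so the long row (AC004, Mar) has balance=193.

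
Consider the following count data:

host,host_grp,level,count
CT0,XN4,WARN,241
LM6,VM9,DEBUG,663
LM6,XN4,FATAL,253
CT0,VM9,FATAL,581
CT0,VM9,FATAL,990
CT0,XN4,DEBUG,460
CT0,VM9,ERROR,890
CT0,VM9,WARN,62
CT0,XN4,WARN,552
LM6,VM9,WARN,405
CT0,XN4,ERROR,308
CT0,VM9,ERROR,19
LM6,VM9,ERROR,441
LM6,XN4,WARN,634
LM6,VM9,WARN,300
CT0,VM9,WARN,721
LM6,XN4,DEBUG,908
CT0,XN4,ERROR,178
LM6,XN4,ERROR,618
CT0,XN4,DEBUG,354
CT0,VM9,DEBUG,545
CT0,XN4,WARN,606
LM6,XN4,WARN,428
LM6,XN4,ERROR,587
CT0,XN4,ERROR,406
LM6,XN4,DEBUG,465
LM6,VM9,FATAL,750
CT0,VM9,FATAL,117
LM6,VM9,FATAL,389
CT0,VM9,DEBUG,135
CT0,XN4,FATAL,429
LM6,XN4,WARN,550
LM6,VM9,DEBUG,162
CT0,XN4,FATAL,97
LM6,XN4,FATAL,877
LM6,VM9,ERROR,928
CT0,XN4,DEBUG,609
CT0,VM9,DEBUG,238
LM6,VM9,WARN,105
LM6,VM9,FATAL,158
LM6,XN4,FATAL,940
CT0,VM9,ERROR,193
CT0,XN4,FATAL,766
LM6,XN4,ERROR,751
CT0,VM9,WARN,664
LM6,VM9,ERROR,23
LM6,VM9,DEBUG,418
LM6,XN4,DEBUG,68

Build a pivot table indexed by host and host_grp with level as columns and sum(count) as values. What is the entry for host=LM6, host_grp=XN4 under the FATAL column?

2070

Rows with host=LM6, host_grp=XN4 and level=FATAL: count values are 253, 877, 940.
253 + 877 + 940 = 2070.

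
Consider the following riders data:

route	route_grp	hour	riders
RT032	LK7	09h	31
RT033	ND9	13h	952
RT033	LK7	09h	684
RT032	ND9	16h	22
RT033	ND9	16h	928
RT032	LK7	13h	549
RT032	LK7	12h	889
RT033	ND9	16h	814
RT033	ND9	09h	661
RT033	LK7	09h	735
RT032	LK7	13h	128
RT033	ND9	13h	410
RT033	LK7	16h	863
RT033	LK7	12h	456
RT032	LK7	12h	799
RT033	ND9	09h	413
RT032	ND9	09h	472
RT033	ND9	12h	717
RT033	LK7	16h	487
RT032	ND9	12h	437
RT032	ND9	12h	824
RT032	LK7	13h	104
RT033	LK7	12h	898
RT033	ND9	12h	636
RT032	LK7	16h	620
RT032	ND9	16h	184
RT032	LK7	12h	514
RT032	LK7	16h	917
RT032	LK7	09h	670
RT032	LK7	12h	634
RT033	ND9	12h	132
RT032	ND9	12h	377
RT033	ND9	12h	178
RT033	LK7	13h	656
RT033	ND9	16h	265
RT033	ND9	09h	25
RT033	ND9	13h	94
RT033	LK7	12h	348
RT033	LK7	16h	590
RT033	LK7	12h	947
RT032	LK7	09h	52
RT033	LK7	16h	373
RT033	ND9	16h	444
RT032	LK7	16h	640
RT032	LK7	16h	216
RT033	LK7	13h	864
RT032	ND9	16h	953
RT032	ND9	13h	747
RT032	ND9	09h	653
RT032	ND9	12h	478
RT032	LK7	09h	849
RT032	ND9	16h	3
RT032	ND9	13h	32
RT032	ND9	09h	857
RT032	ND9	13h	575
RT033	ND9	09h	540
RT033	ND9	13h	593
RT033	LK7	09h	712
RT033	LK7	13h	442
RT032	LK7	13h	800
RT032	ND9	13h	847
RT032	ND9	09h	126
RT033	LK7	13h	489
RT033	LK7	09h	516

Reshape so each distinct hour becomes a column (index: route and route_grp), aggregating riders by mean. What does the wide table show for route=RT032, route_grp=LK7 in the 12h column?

Rows with route=RT032, route_grp=LK7 and hour=12h: riders values are 889, 799, 514, 634.
(889 + 799 + 514 + 634) / 4 = 709.

709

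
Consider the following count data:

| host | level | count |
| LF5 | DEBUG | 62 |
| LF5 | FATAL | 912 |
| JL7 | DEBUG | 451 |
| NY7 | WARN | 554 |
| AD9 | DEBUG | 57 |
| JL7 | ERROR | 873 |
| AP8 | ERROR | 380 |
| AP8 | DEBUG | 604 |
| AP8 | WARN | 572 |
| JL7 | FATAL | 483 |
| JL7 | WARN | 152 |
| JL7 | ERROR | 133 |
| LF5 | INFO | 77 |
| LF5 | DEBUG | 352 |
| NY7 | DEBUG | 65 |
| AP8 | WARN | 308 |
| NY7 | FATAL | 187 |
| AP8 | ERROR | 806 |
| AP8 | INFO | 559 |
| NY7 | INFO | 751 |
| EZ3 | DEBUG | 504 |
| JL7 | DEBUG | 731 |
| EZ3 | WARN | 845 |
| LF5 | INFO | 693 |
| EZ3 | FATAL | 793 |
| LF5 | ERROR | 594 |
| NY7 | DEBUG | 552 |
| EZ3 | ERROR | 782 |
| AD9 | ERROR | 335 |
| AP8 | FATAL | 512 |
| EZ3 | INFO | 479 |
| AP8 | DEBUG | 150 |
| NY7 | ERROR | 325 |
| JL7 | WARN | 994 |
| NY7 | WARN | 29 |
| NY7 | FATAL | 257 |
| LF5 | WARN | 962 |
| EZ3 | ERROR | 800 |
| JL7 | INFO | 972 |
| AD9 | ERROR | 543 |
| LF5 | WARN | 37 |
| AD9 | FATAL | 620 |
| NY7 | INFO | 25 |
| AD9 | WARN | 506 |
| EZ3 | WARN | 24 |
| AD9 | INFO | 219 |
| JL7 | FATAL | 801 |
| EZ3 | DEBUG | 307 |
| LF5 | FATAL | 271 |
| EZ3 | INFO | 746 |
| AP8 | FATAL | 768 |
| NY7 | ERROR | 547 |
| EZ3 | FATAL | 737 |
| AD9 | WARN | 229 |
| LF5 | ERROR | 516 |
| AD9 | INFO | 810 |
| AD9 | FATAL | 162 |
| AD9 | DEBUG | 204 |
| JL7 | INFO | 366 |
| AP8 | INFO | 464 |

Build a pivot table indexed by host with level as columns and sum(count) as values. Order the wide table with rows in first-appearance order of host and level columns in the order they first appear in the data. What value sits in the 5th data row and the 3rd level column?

With rows in first-appearance order of host, row 5 is host=AP8. level columns in first-appearance order: DEBUG, FATAL, WARN, ERROR, INFO; column 3 is WARN.
Long rows with host=AP8, level=WARN: 572 + 308 = 880.

880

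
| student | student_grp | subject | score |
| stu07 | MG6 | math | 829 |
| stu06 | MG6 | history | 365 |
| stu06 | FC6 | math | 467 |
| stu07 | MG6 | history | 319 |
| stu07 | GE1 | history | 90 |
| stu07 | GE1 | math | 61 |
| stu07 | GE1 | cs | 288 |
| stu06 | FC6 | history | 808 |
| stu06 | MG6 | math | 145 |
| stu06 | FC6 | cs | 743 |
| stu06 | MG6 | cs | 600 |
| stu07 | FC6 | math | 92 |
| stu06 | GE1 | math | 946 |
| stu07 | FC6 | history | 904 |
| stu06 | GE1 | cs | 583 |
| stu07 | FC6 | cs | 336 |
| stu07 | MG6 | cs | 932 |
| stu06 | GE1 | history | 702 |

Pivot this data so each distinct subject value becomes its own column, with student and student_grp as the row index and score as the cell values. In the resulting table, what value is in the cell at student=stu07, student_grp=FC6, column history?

904

Wide layout: rows indexed by student and student_grp, columns are the 3 distinct subject values (math, history, cs).
Cell (student=stu07, student_grp=FC6, subject=history) draws from the long row where student=stu07, student_grp=FC6 and subject=history, which has score=904.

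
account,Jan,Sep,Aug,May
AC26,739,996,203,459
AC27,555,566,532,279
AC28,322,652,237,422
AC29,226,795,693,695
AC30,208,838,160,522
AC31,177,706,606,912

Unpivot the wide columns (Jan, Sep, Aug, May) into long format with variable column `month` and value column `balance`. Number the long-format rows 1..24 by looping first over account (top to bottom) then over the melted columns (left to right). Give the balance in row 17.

24 rows total (6 × 4). Row 17: index ⌊(17-1)/4⌋ = 4 into account → AC30; (17-1) mod 4 = 0 into the melted columns → Jan.
So row 17 is (AC30, Jan, 208); balance = 208.

208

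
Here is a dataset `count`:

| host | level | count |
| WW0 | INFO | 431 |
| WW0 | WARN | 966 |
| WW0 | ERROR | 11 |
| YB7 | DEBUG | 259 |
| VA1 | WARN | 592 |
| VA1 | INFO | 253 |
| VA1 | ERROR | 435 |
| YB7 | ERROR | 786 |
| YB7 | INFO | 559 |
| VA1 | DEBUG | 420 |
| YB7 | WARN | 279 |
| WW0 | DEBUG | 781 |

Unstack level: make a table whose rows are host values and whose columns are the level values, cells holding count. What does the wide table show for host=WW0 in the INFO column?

431

Wide layout: rows indexed by host, columns are the 4 distinct level values (INFO, WARN, ERROR, DEBUG).
Cell (host=WW0, level=INFO) draws from the long row where host=WW0 and level=INFO, which has count=431.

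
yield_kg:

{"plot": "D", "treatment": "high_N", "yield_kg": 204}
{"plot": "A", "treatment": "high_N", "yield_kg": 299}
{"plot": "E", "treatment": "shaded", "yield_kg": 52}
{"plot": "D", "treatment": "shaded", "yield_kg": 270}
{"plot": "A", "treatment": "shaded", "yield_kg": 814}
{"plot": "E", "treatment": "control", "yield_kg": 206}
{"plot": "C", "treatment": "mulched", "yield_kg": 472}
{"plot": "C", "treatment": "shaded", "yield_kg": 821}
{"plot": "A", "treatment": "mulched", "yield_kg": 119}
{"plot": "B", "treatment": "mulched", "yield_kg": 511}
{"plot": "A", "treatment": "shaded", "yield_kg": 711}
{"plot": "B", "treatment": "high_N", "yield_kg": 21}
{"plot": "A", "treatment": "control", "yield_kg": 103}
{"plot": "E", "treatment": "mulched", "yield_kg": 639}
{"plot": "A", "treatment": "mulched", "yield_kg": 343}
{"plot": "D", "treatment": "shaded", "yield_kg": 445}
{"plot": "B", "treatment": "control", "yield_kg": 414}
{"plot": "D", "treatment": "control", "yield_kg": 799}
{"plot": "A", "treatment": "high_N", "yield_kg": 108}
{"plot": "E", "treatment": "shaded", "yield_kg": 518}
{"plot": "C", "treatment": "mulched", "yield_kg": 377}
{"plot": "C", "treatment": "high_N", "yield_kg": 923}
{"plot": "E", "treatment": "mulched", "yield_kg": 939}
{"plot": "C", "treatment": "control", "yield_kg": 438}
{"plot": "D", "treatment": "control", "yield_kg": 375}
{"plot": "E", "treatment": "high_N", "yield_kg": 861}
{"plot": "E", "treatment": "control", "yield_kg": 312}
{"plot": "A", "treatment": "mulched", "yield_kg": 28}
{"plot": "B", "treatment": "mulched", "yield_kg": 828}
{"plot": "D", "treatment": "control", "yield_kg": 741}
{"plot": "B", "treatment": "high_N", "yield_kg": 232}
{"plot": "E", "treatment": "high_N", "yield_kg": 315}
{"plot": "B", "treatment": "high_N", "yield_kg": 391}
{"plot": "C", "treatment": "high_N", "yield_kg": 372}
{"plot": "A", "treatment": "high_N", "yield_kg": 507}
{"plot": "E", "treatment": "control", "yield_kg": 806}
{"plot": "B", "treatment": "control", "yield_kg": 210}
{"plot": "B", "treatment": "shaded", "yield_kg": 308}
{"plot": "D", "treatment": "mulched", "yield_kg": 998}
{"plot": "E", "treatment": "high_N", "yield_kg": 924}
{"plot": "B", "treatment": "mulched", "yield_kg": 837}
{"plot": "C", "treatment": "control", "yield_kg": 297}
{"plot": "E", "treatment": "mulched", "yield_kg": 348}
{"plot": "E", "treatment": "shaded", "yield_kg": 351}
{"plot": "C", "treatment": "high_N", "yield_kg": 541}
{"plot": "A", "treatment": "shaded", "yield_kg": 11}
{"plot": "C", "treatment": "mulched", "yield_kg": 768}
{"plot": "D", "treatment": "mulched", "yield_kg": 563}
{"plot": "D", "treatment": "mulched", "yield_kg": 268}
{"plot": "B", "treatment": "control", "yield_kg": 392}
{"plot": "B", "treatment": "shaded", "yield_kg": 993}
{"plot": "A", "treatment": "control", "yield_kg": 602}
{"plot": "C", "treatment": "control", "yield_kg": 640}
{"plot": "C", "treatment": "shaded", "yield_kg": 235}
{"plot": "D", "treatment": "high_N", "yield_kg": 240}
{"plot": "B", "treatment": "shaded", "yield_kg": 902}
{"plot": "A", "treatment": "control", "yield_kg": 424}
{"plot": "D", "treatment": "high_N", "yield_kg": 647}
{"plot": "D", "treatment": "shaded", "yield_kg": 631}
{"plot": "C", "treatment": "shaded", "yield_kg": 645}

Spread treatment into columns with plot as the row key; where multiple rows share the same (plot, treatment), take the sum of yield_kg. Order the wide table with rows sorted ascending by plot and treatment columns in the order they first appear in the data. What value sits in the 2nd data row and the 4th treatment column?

With rows sorted ascending by plot, row 2 is plot=B. treatment columns in first-appearance order: high_N, shaded, control, mulched; column 4 is mulched.
Long rows with plot=B, treatment=mulched: 511 + 828 + 837 = 2176.

2176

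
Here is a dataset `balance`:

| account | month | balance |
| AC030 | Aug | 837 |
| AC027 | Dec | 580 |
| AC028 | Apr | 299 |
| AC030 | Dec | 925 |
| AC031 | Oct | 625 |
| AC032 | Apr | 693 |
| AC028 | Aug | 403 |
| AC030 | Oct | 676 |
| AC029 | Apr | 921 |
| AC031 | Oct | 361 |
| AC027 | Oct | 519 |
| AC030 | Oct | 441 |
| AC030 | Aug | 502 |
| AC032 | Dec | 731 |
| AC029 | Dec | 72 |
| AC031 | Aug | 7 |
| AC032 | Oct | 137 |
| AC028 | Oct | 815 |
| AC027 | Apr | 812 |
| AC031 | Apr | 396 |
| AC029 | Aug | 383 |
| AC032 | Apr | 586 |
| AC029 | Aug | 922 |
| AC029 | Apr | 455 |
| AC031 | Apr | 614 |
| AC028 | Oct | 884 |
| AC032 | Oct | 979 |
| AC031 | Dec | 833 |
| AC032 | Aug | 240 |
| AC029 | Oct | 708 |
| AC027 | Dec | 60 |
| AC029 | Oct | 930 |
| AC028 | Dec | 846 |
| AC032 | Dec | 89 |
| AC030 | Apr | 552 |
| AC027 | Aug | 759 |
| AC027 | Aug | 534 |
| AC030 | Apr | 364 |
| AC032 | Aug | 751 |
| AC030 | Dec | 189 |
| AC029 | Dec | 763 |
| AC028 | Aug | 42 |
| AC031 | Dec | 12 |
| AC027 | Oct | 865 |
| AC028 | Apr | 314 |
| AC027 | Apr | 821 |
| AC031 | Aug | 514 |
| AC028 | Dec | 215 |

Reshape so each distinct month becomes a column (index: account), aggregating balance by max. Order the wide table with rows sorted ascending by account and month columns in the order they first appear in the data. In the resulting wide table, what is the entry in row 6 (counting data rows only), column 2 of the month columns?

With rows sorted ascending by account, row 6 is account=AC032. month columns in first-appearance order: Aug, Dec, Apr, Oct; column 2 is Dec.
Long rows with account=AC032, month=Dec: max(731, 89) = 731.

731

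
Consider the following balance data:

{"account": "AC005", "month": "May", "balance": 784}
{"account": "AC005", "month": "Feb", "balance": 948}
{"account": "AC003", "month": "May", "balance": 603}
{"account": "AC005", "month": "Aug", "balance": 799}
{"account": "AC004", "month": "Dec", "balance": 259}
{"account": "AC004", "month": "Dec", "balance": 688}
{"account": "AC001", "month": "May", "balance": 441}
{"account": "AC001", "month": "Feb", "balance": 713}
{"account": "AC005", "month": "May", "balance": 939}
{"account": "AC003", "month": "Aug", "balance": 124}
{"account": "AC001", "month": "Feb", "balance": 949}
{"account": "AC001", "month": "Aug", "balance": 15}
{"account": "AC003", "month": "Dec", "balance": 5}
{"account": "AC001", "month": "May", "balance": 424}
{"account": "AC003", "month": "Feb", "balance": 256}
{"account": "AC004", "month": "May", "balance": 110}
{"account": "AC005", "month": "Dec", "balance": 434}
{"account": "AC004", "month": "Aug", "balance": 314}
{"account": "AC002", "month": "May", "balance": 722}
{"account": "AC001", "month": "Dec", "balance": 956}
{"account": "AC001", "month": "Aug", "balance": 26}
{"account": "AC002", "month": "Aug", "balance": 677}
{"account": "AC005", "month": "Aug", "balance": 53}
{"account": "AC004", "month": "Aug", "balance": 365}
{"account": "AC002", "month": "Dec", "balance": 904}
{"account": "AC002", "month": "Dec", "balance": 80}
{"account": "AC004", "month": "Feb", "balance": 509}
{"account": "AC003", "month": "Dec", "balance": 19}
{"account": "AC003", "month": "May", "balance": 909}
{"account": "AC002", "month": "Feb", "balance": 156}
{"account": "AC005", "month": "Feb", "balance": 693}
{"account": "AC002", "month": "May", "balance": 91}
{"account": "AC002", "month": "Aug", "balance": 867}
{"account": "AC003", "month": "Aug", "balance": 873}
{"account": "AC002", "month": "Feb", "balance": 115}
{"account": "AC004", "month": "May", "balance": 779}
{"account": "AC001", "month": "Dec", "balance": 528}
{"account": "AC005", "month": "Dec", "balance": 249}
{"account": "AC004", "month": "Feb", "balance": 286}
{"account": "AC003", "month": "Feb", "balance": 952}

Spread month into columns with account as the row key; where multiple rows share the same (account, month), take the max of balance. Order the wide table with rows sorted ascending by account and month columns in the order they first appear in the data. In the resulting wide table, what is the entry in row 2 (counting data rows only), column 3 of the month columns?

With rows sorted ascending by account, row 2 is account=AC002. month columns in first-appearance order: May, Feb, Aug, Dec; column 3 is Aug.
Long rows with account=AC002, month=Aug: max(677, 867) = 867.

867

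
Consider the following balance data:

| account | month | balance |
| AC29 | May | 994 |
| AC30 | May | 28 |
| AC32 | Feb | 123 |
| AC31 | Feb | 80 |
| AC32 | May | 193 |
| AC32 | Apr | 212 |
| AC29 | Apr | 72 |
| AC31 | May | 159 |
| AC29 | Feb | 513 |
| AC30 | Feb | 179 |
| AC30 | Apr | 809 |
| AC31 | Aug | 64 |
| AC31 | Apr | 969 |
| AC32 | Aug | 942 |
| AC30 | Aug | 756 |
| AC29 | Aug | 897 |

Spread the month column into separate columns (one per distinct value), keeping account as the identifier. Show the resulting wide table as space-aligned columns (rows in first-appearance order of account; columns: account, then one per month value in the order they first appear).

account  May  Feb  Apr  Aug
AC29     994  513  72   897
AC30     28   179  809  756
AC32     193  123  212  942
AC31     159  80   969  64 

Columns: account plus the 4 distinct month values (May, Feb, Apr, Aug).
For example, row AC29 column May takes balance=994 from the long row (AC29, May).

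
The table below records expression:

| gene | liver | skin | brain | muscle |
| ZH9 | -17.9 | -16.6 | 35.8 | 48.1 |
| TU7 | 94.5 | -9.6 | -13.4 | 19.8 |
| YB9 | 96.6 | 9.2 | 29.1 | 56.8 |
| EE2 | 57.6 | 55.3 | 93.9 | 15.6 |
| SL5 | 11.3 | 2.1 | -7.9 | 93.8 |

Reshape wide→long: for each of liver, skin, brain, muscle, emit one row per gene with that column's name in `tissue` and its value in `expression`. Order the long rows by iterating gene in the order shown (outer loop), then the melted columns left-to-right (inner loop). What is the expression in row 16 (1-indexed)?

15.6

20 rows total (5 × 4). Row 16: index ⌊(16-1)/4⌋ = 3 into gene → EE2; (16-1) mod 4 = 3 into the melted columns → muscle.
So row 16 is (EE2, muscle, 15.6); expression = 15.6.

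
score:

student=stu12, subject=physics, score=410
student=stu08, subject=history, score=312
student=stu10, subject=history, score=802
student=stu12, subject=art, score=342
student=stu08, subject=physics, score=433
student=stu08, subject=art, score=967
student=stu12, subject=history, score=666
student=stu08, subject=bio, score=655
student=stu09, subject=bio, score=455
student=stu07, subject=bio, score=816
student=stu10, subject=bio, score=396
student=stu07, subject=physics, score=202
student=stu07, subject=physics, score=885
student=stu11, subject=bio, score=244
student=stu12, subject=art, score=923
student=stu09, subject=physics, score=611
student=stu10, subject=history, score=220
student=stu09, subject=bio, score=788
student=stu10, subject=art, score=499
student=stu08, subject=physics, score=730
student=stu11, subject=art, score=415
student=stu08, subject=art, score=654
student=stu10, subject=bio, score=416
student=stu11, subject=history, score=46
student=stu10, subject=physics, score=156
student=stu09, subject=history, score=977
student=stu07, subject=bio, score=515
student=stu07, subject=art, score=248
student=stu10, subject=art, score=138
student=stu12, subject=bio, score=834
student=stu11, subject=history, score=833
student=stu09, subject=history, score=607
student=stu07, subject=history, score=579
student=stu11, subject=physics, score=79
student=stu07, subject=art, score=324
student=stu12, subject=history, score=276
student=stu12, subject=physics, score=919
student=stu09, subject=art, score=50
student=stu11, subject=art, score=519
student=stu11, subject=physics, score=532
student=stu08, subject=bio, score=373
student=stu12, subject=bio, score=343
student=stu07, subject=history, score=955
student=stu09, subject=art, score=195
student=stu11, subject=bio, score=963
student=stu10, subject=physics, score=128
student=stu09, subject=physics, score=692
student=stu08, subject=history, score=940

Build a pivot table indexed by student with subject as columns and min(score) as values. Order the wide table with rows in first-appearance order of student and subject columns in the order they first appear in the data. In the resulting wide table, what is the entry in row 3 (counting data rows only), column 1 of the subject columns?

128

With rows in first-appearance order of student, row 3 is student=stu10. subject columns in first-appearance order: physics, history, art, bio; column 1 is physics.
Long rows with student=stu10, subject=physics: min(156, 128) = 128.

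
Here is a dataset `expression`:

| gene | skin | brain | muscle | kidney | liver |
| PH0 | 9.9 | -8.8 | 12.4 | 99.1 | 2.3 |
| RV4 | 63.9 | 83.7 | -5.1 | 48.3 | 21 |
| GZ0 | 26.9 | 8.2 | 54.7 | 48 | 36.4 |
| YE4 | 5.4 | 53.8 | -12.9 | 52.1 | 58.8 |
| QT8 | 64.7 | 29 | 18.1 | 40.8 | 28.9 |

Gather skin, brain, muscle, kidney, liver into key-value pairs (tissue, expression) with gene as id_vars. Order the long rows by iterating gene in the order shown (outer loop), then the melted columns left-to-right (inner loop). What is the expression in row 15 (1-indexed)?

36.4

25 rows total (5 × 5). Row 15: index ⌊(15-1)/5⌋ = 2 into gene → GZ0; (15-1) mod 5 = 4 into the melted columns → liver.
So row 15 is (GZ0, liver, 36.4); expression = 36.4.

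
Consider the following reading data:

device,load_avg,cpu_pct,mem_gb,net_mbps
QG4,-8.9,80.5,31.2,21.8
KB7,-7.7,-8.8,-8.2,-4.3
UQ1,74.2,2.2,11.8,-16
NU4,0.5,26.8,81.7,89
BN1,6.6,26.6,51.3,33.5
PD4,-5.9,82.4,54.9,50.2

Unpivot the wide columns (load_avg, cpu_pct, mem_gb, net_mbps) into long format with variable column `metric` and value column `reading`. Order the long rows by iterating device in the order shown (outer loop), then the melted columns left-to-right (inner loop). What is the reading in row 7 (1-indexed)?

-8.2

24 rows total (6 × 4). Row 7: index ⌊(7-1)/4⌋ = 1 into device → KB7; (7-1) mod 4 = 2 into the melted columns → mem_gb.
So row 7 is (KB7, mem_gb, -8.2); reading = -8.2.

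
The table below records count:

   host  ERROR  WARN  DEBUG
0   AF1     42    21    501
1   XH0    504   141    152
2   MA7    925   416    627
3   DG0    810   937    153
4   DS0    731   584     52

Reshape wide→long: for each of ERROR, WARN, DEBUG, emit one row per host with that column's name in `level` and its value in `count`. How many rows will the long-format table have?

15

5 host values × 3 melted columns = 15 rows.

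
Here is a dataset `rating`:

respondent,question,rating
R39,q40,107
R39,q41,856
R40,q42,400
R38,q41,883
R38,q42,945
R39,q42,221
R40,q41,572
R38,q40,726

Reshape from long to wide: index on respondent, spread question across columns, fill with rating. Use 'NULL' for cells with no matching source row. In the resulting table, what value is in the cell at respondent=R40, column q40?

NULL

No long-format row has respondent=R40 and question=q40, so the cell is NULL.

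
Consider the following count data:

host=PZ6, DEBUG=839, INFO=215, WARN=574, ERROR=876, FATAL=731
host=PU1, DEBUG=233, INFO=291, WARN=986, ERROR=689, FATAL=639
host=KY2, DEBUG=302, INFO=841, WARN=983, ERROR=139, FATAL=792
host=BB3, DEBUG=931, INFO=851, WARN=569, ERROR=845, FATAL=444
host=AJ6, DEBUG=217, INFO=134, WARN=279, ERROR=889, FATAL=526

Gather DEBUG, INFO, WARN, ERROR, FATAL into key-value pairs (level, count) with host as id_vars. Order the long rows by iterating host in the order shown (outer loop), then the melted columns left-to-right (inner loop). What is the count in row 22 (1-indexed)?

25 rows total (5 × 5). Row 22: index ⌊(22-1)/5⌋ = 4 into host → AJ6; (22-1) mod 5 = 1 into the melted columns → INFO.
So row 22 is (AJ6, INFO, 134); count = 134.

134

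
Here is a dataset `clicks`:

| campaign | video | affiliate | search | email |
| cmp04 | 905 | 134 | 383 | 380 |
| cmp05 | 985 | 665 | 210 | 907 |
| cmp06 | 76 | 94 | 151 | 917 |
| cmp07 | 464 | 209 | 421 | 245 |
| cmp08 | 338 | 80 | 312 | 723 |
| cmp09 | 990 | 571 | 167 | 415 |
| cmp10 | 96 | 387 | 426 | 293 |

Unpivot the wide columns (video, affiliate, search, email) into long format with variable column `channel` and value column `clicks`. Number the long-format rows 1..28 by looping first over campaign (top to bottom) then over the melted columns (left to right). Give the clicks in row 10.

94

28 rows total (7 × 4). Row 10: index ⌊(10-1)/4⌋ = 2 into campaign → cmp06; (10-1) mod 4 = 1 into the melted columns → affiliate.
So row 10 is (cmp06, affiliate, 94); clicks = 94.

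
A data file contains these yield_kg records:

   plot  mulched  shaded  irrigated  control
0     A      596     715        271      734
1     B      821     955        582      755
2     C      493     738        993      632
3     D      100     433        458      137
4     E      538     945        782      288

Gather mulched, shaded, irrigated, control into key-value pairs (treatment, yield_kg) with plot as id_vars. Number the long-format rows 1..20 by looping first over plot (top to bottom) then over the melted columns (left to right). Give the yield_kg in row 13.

100

20 rows total (5 × 4). Row 13: index ⌊(13-1)/4⌋ = 3 into plot → D; (13-1) mod 4 = 0 into the melted columns → mulched.
So row 13 is (D, mulched, 100); yield_kg = 100.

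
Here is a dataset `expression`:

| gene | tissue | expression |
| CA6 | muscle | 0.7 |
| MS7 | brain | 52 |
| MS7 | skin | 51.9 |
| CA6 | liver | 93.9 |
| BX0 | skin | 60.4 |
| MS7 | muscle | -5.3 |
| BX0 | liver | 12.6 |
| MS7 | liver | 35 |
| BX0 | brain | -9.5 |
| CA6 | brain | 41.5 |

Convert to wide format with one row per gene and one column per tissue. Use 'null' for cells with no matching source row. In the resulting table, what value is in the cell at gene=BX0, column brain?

-9.5

The long row with gene=BX0, tissue=brain has expression=-9.5.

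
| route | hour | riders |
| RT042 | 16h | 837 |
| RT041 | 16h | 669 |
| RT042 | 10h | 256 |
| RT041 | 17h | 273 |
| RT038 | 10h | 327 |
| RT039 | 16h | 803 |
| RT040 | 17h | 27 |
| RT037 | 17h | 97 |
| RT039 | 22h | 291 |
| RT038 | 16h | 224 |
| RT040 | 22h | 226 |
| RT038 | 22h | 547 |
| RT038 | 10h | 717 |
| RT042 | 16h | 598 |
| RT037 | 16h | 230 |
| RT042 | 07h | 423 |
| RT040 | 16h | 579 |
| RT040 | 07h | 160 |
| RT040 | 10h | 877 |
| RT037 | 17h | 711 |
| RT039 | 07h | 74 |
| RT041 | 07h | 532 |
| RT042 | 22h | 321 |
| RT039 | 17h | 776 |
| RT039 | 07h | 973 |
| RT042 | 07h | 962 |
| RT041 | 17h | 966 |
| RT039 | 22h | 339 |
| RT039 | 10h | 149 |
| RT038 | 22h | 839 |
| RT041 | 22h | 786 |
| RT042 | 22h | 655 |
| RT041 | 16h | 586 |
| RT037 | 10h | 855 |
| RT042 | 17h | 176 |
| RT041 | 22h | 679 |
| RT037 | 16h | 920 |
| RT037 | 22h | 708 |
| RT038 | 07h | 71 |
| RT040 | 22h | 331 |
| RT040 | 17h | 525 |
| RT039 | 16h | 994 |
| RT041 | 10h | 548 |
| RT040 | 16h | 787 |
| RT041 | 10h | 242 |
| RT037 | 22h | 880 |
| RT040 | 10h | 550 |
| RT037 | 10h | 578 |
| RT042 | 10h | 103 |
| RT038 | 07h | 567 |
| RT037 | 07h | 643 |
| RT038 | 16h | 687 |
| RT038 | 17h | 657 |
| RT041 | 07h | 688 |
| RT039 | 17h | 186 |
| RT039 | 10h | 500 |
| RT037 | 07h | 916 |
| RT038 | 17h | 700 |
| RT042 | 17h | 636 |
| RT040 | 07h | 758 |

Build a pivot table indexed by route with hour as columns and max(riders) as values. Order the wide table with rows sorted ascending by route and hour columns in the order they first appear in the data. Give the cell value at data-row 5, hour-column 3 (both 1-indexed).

966

With rows sorted ascending by route, row 5 is route=RT041. hour columns in first-appearance order: 16h, 10h, 17h, 22h, 07h; column 3 is 17h.
Long rows with route=RT041, hour=17h: max(273, 966) = 966.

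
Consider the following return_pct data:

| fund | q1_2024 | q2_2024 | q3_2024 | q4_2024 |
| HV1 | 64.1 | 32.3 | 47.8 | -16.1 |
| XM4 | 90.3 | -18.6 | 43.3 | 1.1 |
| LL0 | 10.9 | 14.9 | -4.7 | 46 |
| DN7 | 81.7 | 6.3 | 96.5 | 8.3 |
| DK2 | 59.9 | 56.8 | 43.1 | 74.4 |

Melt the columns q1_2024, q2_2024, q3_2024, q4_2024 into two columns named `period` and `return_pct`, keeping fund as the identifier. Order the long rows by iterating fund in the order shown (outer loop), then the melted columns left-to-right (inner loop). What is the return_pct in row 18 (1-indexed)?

56.8

20 rows total (5 × 4). Row 18: index ⌊(18-1)/4⌋ = 4 into fund → DK2; (18-1) mod 4 = 1 into the melted columns → q2_2024.
So row 18 is (DK2, q2_2024, 56.8); return_pct = 56.8.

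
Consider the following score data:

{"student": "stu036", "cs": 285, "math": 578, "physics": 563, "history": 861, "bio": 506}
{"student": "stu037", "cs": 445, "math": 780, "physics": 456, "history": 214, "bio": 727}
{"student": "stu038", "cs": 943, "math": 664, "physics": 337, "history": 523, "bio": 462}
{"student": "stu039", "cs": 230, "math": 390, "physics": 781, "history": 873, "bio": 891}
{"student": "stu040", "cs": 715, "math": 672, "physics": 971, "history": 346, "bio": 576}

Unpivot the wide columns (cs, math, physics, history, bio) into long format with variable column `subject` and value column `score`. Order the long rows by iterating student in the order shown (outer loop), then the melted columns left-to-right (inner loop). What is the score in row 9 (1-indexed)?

25 rows total (5 × 5). Row 9: index ⌊(9-1)/5⌋ = 1 into student → stu037; (9-1) mod 5 = 3 into the melted columns → history.
So row 9 is (stu037, history, 214); score = 214.

214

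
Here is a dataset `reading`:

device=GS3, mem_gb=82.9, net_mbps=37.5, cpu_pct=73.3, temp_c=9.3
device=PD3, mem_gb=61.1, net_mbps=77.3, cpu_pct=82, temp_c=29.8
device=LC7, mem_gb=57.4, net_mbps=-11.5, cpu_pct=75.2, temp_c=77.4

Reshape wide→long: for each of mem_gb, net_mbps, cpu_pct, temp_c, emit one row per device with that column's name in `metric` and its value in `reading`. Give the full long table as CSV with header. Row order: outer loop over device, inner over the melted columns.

Each (device, column) pair becomes one row: 3 × 4 = 12 rows.
For example, (GS3, mem_gb) → reading=82.9.

device,metric,reading
GS3,mem_gb,82.9
GS3,net_mbps,37.5
GS3,cpu_pct,73.3
GS3,temp_c,9.3
PD3,mem_gb,61.1
PD3,net_mbps,77.3
PD3,cpu_pct,82
PD3,temp_c,29.8
LC7,mem_gb,57.4
LC7,net_mbps,-11.5
LC7,cpu_pct,75.2
LC7,temp_c,77.4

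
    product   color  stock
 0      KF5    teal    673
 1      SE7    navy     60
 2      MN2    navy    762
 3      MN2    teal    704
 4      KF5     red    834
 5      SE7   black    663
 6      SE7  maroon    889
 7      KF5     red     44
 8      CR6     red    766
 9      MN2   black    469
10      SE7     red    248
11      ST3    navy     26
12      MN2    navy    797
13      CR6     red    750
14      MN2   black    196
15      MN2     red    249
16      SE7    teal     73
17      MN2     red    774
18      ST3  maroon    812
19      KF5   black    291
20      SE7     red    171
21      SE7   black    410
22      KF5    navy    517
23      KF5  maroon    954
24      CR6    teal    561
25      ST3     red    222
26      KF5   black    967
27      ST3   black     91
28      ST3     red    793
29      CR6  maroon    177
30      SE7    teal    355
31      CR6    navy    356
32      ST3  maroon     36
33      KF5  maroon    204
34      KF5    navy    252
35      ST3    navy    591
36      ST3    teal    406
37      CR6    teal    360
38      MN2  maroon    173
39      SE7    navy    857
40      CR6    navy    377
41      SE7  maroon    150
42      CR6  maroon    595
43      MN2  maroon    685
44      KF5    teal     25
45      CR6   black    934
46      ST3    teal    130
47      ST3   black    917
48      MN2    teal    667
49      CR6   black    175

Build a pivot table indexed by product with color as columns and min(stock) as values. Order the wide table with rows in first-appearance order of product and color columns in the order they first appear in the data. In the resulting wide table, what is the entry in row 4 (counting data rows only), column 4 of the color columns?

175

With rows in first-appearance order of product, row 4 is product=CR6. color columns in first-appearance order: teal, navy, red, black, maroon; column 4 is black.
Long rows with product=CR6, color=black: min(934, 175) = 175.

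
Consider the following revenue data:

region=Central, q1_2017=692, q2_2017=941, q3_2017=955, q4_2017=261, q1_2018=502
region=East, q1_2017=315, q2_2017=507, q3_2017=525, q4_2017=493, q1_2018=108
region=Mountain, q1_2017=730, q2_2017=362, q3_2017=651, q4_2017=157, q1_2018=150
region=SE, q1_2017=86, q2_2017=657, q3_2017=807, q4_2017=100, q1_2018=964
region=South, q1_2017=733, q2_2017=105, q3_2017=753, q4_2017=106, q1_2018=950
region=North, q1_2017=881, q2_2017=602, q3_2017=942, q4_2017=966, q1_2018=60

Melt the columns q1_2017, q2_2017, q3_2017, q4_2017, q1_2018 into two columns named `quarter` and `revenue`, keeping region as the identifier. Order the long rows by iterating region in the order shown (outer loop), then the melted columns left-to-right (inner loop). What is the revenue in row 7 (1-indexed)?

30 rows total (6 × 5). Row 7: index ⌊(7-1)/5⌋ = 1 into region → East; (7-1) mod 5 = 1 into the melted columns → q2_2017.
So row 7 is (East, q2_2017, 507); revenue = 507.

507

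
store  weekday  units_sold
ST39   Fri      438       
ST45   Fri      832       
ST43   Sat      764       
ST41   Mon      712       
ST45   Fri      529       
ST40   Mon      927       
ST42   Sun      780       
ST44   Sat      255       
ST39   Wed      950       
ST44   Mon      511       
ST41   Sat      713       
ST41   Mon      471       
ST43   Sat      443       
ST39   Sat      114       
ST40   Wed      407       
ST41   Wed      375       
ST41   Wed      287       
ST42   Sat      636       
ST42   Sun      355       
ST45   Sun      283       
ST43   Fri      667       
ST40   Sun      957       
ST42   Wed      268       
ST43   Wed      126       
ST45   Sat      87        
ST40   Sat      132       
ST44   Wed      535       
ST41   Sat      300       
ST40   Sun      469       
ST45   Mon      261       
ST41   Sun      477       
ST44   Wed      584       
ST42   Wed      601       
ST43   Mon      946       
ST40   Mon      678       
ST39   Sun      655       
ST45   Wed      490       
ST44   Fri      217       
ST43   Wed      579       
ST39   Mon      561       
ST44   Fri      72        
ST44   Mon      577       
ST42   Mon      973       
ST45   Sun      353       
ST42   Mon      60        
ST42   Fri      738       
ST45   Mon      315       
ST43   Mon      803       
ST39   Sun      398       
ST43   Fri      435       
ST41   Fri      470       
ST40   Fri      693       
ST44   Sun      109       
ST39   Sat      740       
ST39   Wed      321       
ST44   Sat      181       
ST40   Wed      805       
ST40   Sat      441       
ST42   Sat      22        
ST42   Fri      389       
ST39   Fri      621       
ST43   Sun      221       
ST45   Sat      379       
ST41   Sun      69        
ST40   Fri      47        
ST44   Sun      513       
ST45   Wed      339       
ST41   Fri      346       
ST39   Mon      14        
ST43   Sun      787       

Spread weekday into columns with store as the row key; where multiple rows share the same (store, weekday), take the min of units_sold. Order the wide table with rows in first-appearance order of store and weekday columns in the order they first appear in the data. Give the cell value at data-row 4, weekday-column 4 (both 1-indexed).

With rows in first-appearance order of store, row 4 is store=ST41. weekday columns in first-appearance order: Fri, Sat, Mon, Sun, Wed; column 4 is Sun.
Long rows with store=ST41, weekday=Sun: min(477, 69) = 69.

69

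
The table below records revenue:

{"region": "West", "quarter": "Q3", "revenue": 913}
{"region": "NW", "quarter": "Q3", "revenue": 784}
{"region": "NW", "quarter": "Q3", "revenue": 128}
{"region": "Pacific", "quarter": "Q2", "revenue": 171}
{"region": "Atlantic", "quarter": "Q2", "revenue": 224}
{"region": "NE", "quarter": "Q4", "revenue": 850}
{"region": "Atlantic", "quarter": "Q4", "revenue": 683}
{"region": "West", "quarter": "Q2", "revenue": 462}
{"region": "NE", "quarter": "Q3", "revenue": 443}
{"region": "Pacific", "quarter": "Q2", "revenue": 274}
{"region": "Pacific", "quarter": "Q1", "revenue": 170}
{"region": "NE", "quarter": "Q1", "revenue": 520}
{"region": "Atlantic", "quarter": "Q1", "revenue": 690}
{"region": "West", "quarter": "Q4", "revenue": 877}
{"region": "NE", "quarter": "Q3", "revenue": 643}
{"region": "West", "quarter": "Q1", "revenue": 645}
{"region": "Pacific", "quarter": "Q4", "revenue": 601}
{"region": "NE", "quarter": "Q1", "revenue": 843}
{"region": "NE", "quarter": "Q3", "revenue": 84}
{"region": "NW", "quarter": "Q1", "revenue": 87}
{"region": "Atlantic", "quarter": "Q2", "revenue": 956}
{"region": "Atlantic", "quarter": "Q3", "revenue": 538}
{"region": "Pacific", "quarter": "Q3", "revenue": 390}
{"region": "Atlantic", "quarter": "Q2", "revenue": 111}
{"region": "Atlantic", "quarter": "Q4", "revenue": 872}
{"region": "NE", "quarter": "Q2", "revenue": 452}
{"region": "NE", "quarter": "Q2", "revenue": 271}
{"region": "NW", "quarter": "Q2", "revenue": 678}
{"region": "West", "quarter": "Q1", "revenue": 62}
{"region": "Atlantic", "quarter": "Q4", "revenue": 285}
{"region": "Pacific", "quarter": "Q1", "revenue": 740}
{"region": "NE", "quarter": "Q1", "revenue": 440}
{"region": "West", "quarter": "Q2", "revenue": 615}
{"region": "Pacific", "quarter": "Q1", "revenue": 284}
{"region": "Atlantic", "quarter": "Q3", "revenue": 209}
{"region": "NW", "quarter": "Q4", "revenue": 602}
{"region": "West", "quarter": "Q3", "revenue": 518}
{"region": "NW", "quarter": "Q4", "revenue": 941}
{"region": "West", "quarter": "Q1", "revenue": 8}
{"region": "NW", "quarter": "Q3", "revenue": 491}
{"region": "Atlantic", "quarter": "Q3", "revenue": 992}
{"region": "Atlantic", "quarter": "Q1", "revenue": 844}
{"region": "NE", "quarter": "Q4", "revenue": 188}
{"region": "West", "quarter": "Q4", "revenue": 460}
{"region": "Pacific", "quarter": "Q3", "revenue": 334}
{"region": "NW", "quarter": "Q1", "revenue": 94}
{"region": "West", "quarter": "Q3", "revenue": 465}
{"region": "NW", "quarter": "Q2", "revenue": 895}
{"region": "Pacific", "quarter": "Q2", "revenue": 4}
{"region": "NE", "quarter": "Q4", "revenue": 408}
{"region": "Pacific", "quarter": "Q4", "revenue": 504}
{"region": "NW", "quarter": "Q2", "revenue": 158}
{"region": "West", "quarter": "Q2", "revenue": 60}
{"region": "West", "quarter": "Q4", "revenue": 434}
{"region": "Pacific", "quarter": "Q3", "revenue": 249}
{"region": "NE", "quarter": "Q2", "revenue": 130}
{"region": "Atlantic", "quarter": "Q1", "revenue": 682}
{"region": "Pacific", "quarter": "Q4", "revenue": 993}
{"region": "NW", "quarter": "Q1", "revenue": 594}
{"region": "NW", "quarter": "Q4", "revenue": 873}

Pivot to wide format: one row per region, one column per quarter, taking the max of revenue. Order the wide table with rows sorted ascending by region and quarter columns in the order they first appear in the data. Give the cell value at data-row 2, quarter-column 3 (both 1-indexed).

850

With rows sorted ascending by region, row 2 is region=NE. quarter columns in first-appearance order: Q3, Q2, Q4, Q1; column 3 is Q4.
Long rows with region=NE, quarter=Q4: max(850, 188, 408) = 850.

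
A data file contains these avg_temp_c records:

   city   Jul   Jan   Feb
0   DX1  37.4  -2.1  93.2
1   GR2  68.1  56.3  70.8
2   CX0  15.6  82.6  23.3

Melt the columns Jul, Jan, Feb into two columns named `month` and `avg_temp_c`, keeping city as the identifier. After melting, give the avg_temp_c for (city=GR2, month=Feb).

Unpivoting turns each (city, wide-column) pair into one long row.
The wide cell at row GR2, column Feb holds 70.8, so the long row (GR2, Feb) has avg_temp_c=70.8.

70.8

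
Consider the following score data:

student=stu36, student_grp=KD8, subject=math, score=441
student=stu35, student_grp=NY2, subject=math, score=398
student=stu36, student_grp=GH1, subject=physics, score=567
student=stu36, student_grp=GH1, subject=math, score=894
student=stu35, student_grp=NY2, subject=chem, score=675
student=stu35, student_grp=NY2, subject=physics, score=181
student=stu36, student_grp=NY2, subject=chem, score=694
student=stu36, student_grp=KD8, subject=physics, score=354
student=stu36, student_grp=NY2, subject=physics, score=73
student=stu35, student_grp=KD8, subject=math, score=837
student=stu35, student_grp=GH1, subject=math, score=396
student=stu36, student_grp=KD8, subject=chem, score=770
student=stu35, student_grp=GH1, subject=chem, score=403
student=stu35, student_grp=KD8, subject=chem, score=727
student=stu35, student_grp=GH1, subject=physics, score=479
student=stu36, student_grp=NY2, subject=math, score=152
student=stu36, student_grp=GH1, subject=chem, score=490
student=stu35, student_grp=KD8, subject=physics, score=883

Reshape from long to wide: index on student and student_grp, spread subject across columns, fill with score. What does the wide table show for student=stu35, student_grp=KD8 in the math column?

837

Wide layout: rows indexed by student and student_grp, columns are the 3 distinct subject values (math, physics, chem).
Cell (student=stu35, student_grp=KD8, subject=math) draws from the long row where student=stu35, student_grp=KD8 and subject=math, which has score=837.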